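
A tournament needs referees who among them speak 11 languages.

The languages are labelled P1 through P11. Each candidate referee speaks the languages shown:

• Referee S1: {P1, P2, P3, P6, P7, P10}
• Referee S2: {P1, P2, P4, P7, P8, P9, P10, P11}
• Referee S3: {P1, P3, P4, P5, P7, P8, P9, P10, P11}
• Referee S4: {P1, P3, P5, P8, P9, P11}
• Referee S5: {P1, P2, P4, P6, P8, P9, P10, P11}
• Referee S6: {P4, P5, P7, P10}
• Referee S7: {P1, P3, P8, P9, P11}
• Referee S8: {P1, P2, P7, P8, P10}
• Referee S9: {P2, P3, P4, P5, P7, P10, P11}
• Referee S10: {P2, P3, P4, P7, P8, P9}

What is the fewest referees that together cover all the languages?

Take {S5, S9}. Their union is {P1, P2, P3, P4, P5, P6, P7, P8, P9, P10, P11}, which is all 11 languages.
No single referee has all 11 languages (the largest, S3, has 9), so 2 is optimal.

2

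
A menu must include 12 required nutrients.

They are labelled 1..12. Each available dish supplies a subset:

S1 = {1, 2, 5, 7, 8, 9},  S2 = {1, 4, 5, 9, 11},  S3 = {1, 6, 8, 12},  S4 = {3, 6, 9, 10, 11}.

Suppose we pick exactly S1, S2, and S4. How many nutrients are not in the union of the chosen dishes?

1

Union of S1, S2, S4 = {1, 2, 3, 4, 5, 6, 7, 8, 9, 10, 11}.
Not covered: 12 — 1 nutrient.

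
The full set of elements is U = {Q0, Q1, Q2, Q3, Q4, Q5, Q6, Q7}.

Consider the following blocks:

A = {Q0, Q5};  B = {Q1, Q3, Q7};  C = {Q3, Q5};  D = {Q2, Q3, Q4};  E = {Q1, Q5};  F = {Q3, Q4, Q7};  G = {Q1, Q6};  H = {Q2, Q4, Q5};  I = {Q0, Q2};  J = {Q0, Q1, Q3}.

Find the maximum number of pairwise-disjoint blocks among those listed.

C, G, I are pairwise disjoint (C={Q3,Q5}; G={Q1,Q6}; I={Q0,Q2}).
Every remaining block overlaps one of these, and no 4 of the listed blocks are pairwise disjoint, so 3 is the maximum.

3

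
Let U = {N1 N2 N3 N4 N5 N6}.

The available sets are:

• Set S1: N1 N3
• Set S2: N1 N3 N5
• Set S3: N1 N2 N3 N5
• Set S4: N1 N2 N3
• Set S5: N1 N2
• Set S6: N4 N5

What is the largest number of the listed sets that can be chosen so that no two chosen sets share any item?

S1, S6 are pairwise disjoint (S1={N1,N3}; S6={N4,N5}).
Every remaining set overlaps one of these, and no 3 of the listed sets are pairwise disjoint, so 2 is the maximum.

2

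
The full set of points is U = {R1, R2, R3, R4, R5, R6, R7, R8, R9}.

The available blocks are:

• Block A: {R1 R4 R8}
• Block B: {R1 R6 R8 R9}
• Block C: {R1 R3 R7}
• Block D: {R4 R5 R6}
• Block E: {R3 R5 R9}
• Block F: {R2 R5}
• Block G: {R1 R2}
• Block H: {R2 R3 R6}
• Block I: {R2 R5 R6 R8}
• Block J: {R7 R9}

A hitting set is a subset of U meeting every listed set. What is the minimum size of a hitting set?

4

T = {R2, R4, R7, R9} meets every block (each contains at least one member of T), and |T| = 4.
No choice of 3 points meets every block, so 4 is the minimum.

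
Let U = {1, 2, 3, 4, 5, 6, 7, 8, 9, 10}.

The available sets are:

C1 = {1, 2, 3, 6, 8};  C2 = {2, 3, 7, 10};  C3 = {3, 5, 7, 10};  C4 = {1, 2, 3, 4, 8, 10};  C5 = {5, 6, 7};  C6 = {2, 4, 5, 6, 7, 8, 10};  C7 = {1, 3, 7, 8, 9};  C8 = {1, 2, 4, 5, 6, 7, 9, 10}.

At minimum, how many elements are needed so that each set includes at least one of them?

2

Take H = {3, 7}. Each listed set contains at least one of these, so H is a hitting set of size 2.
The sets C4, C5 are pairwise disjoint, so any hitting set needs a separate element for each — at least 2. Hence 2 is optimal.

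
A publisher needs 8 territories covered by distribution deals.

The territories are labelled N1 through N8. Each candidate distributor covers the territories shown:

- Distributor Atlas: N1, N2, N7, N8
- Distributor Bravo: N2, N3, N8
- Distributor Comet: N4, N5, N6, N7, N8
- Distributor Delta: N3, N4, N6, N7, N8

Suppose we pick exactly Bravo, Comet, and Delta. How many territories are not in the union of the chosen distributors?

Union of Bravo, Comet, Delta = {N2, N3, N4, N5, N6, N7, N8}.
Not covered: N1 — 1 territory.

1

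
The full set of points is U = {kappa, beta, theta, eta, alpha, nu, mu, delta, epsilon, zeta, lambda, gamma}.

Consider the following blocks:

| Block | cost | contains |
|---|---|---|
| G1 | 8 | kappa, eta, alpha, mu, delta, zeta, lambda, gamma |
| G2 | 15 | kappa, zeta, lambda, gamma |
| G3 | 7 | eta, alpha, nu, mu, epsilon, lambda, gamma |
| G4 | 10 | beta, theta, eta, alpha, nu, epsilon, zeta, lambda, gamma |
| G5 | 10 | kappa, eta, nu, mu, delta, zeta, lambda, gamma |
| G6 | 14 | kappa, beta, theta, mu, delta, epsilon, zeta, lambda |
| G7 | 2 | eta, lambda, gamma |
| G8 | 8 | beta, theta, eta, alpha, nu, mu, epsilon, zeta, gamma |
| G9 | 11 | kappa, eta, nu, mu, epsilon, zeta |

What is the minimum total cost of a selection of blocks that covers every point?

G1, G8 together cover every point (G1 ∪ G8 = {kappa, beta, theta, eta, alpha, nu, mu, delta, epsilon, zeta, lambda, gamma}); total cost 8 + 8 = 16.
The greedy pick G7, G8, G1 costs 18; no covering selection beats 16.

16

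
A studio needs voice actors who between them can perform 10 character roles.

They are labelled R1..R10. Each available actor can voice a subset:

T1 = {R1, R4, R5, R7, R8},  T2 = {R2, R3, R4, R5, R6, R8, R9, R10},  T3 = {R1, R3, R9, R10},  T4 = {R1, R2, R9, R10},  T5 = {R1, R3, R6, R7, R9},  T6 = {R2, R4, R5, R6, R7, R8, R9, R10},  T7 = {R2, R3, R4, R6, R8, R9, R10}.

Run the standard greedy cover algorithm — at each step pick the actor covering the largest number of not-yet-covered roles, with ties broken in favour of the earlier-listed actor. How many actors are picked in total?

Greedy: pick T2 (covers 8 new) → pick T1 (covers 2 new). Total picks: 2.

2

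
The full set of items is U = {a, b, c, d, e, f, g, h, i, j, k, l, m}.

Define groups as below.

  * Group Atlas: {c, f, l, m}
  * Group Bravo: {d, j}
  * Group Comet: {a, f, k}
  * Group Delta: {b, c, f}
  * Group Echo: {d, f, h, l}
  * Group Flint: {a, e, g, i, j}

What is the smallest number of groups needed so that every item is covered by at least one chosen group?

5

Atlas and Comet and Delta and Echo and Flint together: Atlas ∪ Comet ∪ Delta ∪ Echo ∪ Flint = {a, b, c, d, e, f, g, h, i, j, k, l, m} — every item is covered.
No 4 of the 6 groups cover everything (all 15 combinations miss at least one item), so 5 is optimal.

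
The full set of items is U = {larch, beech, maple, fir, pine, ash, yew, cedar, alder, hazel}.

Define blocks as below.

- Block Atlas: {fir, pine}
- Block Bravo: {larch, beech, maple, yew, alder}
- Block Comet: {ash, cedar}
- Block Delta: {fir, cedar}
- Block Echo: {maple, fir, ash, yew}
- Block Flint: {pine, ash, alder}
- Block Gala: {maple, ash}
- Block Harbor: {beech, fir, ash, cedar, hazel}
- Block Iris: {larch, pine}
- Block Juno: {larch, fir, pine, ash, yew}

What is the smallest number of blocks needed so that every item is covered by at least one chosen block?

3

Bravo and Flint and Harbor together: Bravo ∪ Flint ∪ Harbor = {larch, beech, maple, fir, pine, ash, yew, cedar, alder, hazel} — every item is covered.
Only Harbor contains hazel, so Harbor is forced; the remaining 5 items need at least 2 more blocks (each remaining block adds at most 4) — so at least 3 blocks are needed, and 3 is optimal.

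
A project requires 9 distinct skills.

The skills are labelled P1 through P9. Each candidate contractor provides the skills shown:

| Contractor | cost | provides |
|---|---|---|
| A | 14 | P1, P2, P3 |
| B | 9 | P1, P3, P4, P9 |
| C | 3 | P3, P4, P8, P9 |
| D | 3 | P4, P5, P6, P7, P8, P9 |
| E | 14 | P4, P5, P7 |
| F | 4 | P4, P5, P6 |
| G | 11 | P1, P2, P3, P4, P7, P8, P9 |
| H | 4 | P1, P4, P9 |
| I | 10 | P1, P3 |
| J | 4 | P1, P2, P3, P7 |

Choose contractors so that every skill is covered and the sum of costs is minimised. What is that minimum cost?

D, J together cover every skill (D ∪ J = {P1, P2, P3, P4, P5, P6, P7, P8, P9}); total cost 3 + 4 = 7.
No covering selection has total cost below 7.

7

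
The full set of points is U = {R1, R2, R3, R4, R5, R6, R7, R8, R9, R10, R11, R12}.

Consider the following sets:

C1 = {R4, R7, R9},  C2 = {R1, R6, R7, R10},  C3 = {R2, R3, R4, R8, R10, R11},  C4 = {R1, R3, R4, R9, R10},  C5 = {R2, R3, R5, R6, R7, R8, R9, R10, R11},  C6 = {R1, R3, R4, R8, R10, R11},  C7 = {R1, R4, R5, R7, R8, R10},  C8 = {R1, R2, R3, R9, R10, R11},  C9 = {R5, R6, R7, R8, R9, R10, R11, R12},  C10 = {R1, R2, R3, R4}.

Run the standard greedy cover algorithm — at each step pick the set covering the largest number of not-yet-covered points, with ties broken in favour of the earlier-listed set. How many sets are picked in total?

Greedy: pick C5 (covers 9 new) → pick C4 (covers 2 new) → pick C9 (covers 1 new). Total picks: 3.
(The true minimum cover uses only 2 sets, so greedy is not optimal here.)

3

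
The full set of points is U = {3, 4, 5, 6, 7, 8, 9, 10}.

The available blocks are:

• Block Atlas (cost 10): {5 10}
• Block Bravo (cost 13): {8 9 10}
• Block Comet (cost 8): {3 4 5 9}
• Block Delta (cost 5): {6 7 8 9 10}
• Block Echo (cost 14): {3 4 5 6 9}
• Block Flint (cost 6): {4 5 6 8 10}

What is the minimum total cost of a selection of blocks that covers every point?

13

Comet, Delta together cover every point (Comet ∪ Delta = {3, 4, 5, 6, 7, 8, 9, 10}); total cost 8 + 5 = 13.
No covering selection has total cost below 13.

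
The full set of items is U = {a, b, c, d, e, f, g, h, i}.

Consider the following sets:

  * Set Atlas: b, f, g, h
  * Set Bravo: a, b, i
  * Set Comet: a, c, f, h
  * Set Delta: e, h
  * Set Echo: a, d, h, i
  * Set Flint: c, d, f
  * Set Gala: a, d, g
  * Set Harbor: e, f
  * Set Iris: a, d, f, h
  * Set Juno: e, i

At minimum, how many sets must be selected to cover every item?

Atlas and Echo and Flint and Juno together: Atlas ∪ Echo ∪ Flint ∪ Juno = {a, b, c, d, e, f, g, h, i} — every item is covered.
No 3 of the 10 sets cover everything (all 120 combinations miss at least one item), so 4 is optimal.

4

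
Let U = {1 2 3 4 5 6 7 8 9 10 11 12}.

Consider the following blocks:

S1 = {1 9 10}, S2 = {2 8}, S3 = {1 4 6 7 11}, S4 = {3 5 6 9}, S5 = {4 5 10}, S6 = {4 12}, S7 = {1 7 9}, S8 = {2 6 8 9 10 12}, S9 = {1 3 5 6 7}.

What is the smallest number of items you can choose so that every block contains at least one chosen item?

The 4 items {4, 7, 8, 9} hit every block.
No choice of 3 items meets every block, so 4 is the minimum.

4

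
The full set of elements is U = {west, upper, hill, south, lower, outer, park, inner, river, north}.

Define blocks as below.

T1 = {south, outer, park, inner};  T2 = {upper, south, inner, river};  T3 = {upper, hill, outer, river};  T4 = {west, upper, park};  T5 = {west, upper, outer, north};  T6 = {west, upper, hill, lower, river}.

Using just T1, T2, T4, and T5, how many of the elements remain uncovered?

Union of T1, T2, T4, T5 = {west, upper, south, outer, park, inner, river, north}.
Not covered: hill, lower — 2 elements.

2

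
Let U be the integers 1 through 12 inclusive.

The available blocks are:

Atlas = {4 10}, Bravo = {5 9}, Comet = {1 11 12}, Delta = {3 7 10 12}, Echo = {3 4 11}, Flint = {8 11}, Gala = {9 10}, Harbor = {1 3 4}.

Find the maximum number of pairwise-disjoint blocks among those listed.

Atlas, Bravo, Comet are pairwise disjoint (Atlas={4,10}; Bravo={5,9}; Comet={1,11,12}).
Every remaining block overlaps one of these, and no 4 of the listed blocks are pairwise disjoint, so 3 is the maximum.

3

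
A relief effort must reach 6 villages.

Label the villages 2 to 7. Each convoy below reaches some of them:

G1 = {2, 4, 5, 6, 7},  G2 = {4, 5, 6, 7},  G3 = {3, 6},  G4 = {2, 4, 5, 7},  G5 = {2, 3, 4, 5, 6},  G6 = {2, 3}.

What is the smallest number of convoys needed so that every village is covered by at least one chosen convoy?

2

Take {G1, G5}. Their union is {2, 3, 4, 5, 6, 7}, which is all 6 villages.
No single convoy has all 6 villages (the largest, G1, has 5), so 2 is optimal.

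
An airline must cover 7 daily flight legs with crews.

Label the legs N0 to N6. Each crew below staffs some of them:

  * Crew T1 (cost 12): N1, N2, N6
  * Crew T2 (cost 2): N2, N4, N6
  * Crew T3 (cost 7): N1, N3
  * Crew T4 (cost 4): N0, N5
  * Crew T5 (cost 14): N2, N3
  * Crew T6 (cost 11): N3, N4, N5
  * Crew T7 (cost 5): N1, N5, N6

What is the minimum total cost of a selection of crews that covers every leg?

T2, T3, T4 together cover every leg (T2 ∪ T3 ∪ T4 = {N0, N1, N2, N3, N4, N5, N6}); total cost 2 + 7 + 4 = 13.
No covering selection has total cost below 13.

13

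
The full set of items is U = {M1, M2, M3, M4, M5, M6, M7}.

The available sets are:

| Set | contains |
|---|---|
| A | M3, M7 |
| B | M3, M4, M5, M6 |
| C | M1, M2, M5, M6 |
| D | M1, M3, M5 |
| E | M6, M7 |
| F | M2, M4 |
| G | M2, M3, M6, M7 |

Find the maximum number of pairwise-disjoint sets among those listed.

D, E, F are pairwise disjoint (D={M1,M3,M5}; E={M6,M7}; F={M2,M4}).
Every remaining set overlaps one of these, and no 4 of the listed sets are pairwise disjoint, so 3 is the maximum.

3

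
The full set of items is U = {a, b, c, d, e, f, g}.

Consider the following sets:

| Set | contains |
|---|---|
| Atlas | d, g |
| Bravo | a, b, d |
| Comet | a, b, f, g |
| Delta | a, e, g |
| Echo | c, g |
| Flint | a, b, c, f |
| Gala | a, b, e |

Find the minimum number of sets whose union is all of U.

3

Take {Bravo, Delta, Flint}. Their union is {a, b, c, d, e, f, g}, which is all 7 items.
No 2 of the 7 sets cover everything (all 21 combinations miss at least one item), so 3 is optimal.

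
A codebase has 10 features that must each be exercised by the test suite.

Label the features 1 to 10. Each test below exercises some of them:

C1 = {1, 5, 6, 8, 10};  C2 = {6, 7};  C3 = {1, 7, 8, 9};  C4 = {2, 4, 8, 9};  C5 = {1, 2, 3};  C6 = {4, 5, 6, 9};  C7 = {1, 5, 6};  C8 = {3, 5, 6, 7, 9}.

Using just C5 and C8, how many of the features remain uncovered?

3

Union of C5, C8 = {1, 2, 3, 5, 6, 7, 9}.
Not covered: 4, 8, 10 — 3 features.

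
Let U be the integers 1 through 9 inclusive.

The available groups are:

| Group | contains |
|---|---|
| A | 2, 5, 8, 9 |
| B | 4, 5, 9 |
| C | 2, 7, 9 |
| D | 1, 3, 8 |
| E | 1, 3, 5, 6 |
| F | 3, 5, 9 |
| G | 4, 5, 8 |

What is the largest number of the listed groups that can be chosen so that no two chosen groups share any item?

C, G are pairwise disjoint (C={2,7,9}; G={4,5,8}).
Every remaining group overlaps one of these, and no 3 of the listed groups are pairwise disjoint, so 2 is the maximum.

2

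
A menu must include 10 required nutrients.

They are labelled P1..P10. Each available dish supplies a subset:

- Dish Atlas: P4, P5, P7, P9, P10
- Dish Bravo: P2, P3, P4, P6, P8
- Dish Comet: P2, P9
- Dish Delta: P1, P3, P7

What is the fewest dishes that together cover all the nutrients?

Atlas and Bravo and Delta together: Atlas ∪ Bravo ∪ Delta = {P1, P2, P3, P4, P5, P6, P7, P8, P9, P10} — every nutrient is covered.
Only Delta contains P1, so Delta is forced; the remaining 7 nutrients need at least 2 more dishes (each remaining dish adds at most 4) — so at least 3 dishes are needed, and 3 is optimal.

3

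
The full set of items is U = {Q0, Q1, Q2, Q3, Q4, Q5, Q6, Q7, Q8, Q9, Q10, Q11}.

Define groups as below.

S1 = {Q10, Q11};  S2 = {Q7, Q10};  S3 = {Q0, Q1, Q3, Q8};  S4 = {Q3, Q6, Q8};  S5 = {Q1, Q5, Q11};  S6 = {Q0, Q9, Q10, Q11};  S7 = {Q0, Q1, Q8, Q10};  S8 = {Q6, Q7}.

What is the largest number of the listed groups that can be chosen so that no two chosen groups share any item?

S2, S4, S5 are pairwise disjoint (S2={Q7,Q10}; S4={Q3,Q6,Q8}; S5={Q1,Q5,Q11}).
Every remaining group overlaps one of these, and no 4 of the listed groups are pairwise disjoint, so 3 is the maximum.

3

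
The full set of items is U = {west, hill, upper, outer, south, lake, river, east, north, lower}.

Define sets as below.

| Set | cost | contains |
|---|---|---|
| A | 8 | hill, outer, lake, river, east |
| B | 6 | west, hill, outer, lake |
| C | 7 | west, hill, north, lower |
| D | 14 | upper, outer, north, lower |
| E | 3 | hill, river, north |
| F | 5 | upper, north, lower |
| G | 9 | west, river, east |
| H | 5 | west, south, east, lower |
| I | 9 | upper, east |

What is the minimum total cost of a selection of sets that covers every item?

A, F, H together cover every item (A ∪ F ∪ H = {west, hill, upper, outer, south, lake, river, east, north, lower}); total cost 8 + 5 + 5 = 18.
The greedy pick E, H, B, F costs 19; no covering selection beats 18.

18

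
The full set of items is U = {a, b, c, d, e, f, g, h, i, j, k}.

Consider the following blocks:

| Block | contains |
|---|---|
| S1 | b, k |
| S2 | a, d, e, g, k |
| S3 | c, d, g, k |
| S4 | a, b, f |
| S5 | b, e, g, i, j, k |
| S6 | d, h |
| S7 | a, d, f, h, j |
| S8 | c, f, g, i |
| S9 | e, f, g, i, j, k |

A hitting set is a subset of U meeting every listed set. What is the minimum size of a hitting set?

Take T = {b, g, h}. Each listed block contains at least one of these, so T is a hitting set of size 3.
The blocks S1, S6, S8 are pairwise disjoint, so any hitting set needs a separate item for each — at least 3. Hence 3 is optimal.

3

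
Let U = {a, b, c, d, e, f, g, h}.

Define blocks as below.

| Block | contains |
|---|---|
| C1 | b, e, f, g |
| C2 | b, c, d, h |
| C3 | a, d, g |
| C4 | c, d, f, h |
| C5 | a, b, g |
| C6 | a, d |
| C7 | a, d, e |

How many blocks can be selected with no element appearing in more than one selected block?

C1, C6 are pairwise disjoint (C1={b,e,f,g}; C6={a,d}).
Every remaining block overlaps one of these, and no 3 of the listed blocks are pairwise disjoint, so 2 is the maximum.

2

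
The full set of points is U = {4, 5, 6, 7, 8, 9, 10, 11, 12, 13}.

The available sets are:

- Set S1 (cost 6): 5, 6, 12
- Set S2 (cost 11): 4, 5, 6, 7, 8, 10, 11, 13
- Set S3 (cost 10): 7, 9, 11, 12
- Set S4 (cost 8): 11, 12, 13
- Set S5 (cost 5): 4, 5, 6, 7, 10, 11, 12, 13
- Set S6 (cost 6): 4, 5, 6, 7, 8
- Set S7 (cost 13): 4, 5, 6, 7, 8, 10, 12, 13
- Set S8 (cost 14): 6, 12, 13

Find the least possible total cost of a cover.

S3, S5, S6 together cover every point (S3 ∪ S5 ∪ S6 = {4, 5, 6, 7, 8, 9, 10, 11, 12, 13}); total cost 10 + 5 + 6 = 21.
No covering selection has total cost below 21.

21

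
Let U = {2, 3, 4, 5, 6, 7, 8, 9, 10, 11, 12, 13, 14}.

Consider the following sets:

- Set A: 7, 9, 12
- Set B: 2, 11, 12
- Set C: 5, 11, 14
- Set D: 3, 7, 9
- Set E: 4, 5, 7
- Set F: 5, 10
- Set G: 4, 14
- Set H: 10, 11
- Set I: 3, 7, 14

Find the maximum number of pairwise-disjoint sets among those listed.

4

B, D, F, G are pairwise disjoint (B={2,11,12}; D={3,7,9}; F={5,10}; G={4,14}).
Every remaining set overlaps one of these, and no 5 of the listed sets are pairwise disjoint, so 4 is the maximum.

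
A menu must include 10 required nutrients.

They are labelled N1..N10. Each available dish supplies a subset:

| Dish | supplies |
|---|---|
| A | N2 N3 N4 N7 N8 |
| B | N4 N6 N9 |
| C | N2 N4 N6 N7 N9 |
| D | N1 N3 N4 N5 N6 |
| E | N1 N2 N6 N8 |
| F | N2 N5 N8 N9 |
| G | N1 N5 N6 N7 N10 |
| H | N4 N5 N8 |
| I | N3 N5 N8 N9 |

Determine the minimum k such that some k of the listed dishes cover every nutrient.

3

C and G and I together: C ∪ G ∪ I = {N1, N2, N3, N4, N5, N6, N7, N8, N9, N10} — every nutrient is covered.
Only G contains N10, so G is forced; the remaining 5 nutrients need at least 2 more dishes (each remaining dish adds at most 4) — so at least 3 dishes are needed, and 3 is optimal.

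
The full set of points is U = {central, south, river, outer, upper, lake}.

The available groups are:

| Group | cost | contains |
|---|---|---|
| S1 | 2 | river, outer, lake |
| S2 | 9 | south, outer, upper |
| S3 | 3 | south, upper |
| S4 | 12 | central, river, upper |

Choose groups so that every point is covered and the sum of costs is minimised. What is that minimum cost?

17

S1, S3, S4 together cover every point (S1 ∪ S3 ∪ S4 = {central, south, river, outer, upper, lake}); total cost 2 + 3 + 12 = 17.
No covering selection has total cost below 17.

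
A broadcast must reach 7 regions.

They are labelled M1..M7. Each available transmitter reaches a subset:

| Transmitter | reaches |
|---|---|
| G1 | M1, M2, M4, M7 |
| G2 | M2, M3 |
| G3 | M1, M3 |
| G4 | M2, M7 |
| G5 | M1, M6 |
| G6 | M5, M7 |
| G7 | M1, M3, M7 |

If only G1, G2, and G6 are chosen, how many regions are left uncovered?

Union of G1, G2, G6 = {M1, M2, M3, M4, M5, M7}.
Not covered: M6 — 1 region.

1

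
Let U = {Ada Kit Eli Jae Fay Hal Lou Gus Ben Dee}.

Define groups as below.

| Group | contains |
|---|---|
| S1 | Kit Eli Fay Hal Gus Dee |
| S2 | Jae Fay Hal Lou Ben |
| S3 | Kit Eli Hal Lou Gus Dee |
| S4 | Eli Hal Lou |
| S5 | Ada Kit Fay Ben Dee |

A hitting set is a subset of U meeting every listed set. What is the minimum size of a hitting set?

Take H = {Fay, Lou}. Each listed group contains at least one of these, so H is a hitting set of size 2.
The groups S4, S5 are pairwise disjoint, so any hitting set needs a separate element for each — at least 2. Hence 2 is optimal.

2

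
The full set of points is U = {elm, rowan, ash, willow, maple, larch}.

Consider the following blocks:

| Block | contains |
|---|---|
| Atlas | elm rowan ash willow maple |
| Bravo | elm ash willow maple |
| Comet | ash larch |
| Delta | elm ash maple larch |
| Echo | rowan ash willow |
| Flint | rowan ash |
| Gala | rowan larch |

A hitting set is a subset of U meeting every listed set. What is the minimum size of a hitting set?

2

The 2 points {rowan, ash} hit every block.
The blocks Bravo, Gala are pairwise disjoint, so any hitting set needs a separate point for each — at least 2. Hence 2 is optimal.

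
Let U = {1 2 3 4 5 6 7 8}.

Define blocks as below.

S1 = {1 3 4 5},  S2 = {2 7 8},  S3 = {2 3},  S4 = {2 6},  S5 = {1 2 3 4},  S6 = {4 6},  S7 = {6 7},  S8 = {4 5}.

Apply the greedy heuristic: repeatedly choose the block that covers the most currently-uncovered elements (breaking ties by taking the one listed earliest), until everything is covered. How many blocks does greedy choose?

3

Greedy: pick S1 (covers 4 new) → pick S2 (covers 3 new) → pick S4 (covers 1 new). Total picks: 3.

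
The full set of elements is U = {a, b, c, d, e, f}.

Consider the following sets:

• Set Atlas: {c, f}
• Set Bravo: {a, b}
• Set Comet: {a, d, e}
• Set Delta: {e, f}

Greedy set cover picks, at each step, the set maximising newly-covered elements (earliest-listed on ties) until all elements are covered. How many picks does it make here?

Greedy: pick Comet (covers 3 new) → pick Atlas (covers 2 new) → pick Bravo (covers 1 new). Total picks: 3.

3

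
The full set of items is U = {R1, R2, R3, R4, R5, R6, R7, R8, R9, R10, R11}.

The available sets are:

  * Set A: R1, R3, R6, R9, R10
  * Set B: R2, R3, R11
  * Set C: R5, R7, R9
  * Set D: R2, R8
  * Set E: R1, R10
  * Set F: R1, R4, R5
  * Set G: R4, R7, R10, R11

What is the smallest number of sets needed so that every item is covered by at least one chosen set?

4

A, C, D, and G cover everything between them: the union {R1, R2, R3, R4, R5, R6, R7, R8, R9, R10, R11} is all of U.
No 3 of the 7 sets cover everything (all 35 combinations miss at least one item), so 4 is optimal.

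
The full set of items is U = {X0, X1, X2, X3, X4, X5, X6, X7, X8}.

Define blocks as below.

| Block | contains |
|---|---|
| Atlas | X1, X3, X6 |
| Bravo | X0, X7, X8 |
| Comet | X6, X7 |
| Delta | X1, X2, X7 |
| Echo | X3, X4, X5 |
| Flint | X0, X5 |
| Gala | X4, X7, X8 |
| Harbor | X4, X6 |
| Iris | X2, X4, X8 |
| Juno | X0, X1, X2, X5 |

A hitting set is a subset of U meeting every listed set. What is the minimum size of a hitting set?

The 4 items {X0, X1, X4, X6} hit every block.
No choice of 3 items meets every block, so 4 is the minimum.

4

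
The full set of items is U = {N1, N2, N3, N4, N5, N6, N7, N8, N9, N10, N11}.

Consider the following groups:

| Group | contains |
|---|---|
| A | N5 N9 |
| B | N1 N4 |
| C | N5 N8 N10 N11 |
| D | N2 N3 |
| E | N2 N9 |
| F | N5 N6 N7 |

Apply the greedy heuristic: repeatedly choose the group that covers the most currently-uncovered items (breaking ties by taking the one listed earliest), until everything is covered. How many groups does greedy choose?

Greedy: pick C (covers 4 new) → pick B (covers 2 new) → pick D (covers 2 new) → pick F (covers 2 new) → pick A (covers 1 new). Total picks: 5.

5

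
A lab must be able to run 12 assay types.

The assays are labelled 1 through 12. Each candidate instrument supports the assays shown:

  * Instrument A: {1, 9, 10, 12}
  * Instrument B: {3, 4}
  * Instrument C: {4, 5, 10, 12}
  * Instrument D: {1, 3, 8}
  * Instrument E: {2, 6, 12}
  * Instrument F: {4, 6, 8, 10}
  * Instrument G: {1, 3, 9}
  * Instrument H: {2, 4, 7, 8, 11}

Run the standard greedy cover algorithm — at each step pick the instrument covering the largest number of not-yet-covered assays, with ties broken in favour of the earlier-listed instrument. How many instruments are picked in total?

Greedy: pick H (covers 5 new) → pick A (covers 4 new) → pick B (covers 1 new) → pick C (covers 1 new) → pick E (covers 1 new). Total picks: 5.
(The true minimum cover uses only 4 instruments, so greedy is not optimal here.)

5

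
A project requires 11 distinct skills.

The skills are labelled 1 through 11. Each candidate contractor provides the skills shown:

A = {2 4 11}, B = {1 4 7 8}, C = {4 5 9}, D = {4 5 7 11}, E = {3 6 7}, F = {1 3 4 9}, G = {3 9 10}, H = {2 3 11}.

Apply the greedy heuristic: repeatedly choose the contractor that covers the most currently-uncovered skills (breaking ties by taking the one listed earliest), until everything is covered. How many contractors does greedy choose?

5

Greedy: pick B (covers 4 new) → pick G (covers 3 new) → pick A (covers 2 new) → pick C (covers 1 new) → pick E (covers 1 new). Total picks: 5.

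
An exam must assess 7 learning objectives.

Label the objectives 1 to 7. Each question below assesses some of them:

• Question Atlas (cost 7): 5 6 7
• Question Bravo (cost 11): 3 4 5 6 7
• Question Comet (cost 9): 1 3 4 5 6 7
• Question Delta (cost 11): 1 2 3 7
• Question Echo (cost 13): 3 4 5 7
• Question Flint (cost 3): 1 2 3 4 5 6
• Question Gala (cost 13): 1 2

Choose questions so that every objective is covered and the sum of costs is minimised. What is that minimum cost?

10

Atlas, Flint together cover every objective (Atlas ∪ Flint = {1, 2, 3, 4, 5, 6, 7}); total cost 7 + 3 = 10.
No covering selection has total cost below 10.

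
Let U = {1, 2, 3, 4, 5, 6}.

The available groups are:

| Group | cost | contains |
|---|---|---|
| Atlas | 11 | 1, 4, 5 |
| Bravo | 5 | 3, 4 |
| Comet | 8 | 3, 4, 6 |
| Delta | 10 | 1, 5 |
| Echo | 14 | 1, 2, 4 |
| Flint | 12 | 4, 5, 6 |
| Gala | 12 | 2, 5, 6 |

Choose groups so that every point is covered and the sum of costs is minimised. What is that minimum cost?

Bravo, Delta, Gala together cover every point (Bravo ∪ Delta ∪ Gala = {1, 2, 3, 4, 5, 6}); total cost 5 + 10 + 12 = 27.
No covering selection has total cost below 27.

27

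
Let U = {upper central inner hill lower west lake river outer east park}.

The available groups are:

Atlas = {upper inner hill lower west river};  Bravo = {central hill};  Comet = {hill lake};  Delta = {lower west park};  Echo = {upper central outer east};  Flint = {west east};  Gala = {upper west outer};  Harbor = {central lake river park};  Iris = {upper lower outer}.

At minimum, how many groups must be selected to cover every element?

Take {Atlas, Echo, Harbor}. Their union is {upper, central, inner, hill, lower, west, lake, river, outer, east, park}, which is all 11 elements.
Only Atlas contains inner, so Atlas is forced; the remaining 5 elements need at least 2 more groups (each remaining group adds at most 3) — so at least 3 groups are needed, and 3 is optimal.

3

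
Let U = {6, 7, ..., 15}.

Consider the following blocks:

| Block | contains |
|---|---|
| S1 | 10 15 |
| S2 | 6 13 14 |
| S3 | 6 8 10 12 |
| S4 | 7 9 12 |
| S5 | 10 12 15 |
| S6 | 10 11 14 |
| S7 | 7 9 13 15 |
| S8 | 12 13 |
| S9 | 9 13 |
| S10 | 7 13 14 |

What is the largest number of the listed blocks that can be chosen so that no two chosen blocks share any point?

3

S1, S2, S4 are pairwise disjoint (S1={10,15}; S2={6,13,14}; S4={7,9,12}).
Every remaining block overlaps one of these, and no 4 of the listed blocks are pairwise disjoint, so 3 is the maximum.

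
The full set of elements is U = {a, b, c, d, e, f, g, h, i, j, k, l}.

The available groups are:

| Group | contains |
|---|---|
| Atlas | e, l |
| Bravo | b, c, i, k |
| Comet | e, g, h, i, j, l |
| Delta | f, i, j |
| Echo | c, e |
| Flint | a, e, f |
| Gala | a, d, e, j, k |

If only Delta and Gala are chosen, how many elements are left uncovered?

Union of Delta, Gala = {a, d, e, f, i, j, k}.
Not covered: b, c, g, h, l — 5 elements.

5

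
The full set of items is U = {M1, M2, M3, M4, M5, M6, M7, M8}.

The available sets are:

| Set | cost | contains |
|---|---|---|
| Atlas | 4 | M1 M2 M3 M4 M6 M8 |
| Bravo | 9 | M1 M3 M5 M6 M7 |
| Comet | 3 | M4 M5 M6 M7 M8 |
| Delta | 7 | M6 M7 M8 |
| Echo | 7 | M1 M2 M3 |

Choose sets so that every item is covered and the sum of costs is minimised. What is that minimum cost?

7

Atlas, Comet together cover every item (Atlas ∪ Comet = {M1, M2, M3, M4, M5, M6, M7, M8}); total cost 4 + 3 = 7.
No covering selection has total cost below 7.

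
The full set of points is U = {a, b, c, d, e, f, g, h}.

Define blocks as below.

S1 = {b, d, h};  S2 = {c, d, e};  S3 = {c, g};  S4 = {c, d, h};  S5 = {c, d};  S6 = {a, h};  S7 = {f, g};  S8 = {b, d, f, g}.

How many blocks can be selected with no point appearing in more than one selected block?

3

S2, S6, S7 are pairwise disjoint (S2={c,d,e}; S6={a,h}; S7={f,g}).
Every remaining block overlaps one of these, and no 4 of the listed blocks are pairwise disjoint, so 3 is the maximum.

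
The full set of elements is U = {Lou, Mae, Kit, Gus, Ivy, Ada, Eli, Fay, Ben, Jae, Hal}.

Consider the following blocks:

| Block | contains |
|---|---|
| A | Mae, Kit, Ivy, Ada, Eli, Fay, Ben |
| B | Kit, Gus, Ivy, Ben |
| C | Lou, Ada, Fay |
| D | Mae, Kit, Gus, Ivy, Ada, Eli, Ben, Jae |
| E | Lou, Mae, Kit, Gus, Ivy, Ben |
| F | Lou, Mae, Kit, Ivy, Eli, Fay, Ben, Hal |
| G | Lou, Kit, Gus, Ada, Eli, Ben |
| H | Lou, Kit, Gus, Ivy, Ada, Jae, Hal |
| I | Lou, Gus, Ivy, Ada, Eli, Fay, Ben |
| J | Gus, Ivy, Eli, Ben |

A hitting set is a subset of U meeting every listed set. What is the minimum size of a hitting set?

2

T = {Ivy, Ada} meets every block (each contains at least one member of T), and |T| = 2.
The blocks C, J are pairwise disjoint, so any hitting set needs a separate element for each — at least 2. Hence 2 is optimal.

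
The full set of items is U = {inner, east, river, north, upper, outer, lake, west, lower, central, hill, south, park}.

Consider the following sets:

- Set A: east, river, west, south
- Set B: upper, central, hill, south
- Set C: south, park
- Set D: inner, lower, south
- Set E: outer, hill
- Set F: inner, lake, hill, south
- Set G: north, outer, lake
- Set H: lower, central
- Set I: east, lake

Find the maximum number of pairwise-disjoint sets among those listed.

C, E, H, I are pairwise disjoint (C={south,park}; E={outer,hill}; H={lower,central}; I={east,lake}).
Every remaining set overlaps one of these, and no 5 of the listed sets are pairwise disjoint, so 4 is the maximum.

4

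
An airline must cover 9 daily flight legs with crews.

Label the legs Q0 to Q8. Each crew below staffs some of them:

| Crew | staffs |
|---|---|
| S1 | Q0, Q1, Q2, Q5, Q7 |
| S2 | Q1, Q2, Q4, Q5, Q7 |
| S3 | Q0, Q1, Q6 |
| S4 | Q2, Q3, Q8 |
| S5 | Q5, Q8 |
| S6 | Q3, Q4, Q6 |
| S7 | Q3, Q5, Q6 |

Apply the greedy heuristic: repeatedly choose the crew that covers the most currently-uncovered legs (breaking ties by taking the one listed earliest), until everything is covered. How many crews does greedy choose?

3

Greedy: pick S1 (covers 5 new) → pick S6 (covers 3 new) → pick S4 (covers 1 new). Total picks: 3.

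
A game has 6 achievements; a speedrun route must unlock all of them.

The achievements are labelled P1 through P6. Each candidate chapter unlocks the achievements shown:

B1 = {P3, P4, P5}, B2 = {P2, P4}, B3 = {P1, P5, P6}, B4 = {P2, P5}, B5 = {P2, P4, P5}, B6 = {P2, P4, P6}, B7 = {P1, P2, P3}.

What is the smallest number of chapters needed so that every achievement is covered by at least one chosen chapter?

B4 and B6 and B7 together: B4 ∪ B6 ∪ B7 = {P1, P2, P3, P4, P5, P6} — every achievement is covered.
No 2 of the 7 chapters cover everything (all 21 combinations miss at least one achievement), so 3 is optimal.

3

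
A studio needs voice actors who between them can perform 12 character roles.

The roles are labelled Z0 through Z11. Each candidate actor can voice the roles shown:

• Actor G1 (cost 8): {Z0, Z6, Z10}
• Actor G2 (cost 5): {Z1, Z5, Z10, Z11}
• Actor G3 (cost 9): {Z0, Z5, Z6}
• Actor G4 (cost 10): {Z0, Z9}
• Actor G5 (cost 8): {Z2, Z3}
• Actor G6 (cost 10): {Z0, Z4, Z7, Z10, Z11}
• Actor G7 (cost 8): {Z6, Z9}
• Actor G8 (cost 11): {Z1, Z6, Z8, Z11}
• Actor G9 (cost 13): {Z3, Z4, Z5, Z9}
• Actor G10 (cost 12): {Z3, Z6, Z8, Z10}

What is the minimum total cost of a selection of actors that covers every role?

42

G2, G5, G6, G7, G8 together cover every role (G2 ∪ G5 ∪ G6 ∪ G7 ∪ G8 = {Z0, Z1, Z2, Z3, Z4, Z5, Z6, Z7, Z8, Z9, Z10, Z11}); total cost 5 + 8 + 10 + 8 + 11 = 42.
No covering selection has total cost below 42.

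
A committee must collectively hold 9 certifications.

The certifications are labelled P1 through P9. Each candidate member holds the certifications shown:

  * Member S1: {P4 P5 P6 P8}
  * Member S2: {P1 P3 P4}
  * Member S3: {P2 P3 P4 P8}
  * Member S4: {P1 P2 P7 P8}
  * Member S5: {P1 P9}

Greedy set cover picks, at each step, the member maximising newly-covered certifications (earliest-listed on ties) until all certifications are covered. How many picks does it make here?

Greedy: pick S1 (covers 4 new) → pick S4 (covers 3 new) → pick S2 (covers 1 new) → pick S5 (covers 1 new). Total picks: 4.

4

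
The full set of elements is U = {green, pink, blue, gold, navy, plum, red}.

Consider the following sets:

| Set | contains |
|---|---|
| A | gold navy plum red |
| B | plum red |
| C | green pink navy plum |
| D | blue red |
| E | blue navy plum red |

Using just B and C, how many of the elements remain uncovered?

Union of B, C = {green, pink, navy, plum, red}.
Not covered: blue, gold — 2 elements.

2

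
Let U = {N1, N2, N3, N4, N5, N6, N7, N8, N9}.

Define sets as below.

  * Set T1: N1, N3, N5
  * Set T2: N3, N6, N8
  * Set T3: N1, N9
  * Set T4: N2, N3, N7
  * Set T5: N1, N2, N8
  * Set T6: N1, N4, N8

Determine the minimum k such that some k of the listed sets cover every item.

5

T1, T2, T3, T4, and T6 cover everything between them: the union {N1, N2, N3, N4, N5, N6, N7, N8, N9} is all of U.
No 4 of the 6 sets cover everything (all 15 combinations miss at least one item), so 5 is optimal.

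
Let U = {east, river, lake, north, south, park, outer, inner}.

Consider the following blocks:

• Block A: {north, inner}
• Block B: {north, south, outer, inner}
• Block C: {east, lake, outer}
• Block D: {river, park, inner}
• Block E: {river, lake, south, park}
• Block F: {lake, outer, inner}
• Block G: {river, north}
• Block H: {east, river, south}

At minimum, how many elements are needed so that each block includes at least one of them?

Take T = {east, river, inner}. Each listed block contains at least one of these, so T is a hitting set of size 3.
No choice of 2 elements meets every block, so 3 is the minimum.

3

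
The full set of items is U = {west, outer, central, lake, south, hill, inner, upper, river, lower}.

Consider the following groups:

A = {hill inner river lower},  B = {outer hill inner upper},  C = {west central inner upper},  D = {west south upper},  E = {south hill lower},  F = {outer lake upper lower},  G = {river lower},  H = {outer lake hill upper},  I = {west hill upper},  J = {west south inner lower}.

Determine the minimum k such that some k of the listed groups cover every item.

C, D, G, and H cover everything between them: the union {west, outer, central, lake, south, hill, inner, upper, river, lower} is all of U.
No 3 of the 10 groups cover everything (all 120 combinations miss at least one item), so 4 is optimal.

4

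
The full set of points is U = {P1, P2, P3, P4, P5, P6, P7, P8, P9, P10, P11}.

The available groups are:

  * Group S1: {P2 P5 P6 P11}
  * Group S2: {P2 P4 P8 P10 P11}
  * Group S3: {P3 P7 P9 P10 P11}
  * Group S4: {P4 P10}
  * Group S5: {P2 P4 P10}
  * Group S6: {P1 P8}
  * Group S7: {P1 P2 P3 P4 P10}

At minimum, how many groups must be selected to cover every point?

Take {S1, S2, S3, S6}. Their union is {P1, P2, P3, P4, P5, P6, P7, P8, P9, P10, P11}, which is all 11 points.
No 3 of the 7 groups cover everything (all 35 combinations miss at least one point), so 4 is optimal.

4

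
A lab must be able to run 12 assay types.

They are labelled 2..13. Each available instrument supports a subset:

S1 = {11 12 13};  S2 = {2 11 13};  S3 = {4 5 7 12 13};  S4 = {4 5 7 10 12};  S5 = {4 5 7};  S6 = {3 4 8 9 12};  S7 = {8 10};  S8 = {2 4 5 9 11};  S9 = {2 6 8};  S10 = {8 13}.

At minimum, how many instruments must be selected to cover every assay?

Take {S1, S4, S6, S9}. Their union is {2, 3, 4, 5, 6, 7, 8, 9, 10, 11, 12, 13}, which is all 12 assays.
Only S6 contains 3, so S6 is forced; the remaining 7 assays need at least 3 more instruments (each remaining instrument adds at most 3) — so at least 4 instruments are needed, and 4 is optimal.

4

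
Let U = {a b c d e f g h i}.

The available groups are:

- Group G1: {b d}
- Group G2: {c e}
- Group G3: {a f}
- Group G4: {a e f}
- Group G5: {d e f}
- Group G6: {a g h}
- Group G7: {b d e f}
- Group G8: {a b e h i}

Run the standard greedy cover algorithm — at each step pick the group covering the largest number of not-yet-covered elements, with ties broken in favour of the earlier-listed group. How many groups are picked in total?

Greedy: pick G8 (covers 5 new) → pick G5 (covers 2 new) → pick G2 (covers 1 new) → pick G6 (covers 1 new). Total picks: 4.

4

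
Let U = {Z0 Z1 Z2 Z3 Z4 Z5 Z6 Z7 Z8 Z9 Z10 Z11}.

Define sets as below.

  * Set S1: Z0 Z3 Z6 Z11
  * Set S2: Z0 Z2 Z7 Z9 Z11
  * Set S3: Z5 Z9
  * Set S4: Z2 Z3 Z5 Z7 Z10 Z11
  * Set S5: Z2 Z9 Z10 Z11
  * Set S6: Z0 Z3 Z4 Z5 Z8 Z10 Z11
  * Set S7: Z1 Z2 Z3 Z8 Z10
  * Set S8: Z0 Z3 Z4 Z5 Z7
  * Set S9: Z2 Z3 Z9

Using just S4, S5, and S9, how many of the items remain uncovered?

Union of S4, S5, S9 = {Z2, Z3, Z5, Z7, Z9, Z10, Z11}.
Not covered: Z0, Z1, Z4, Z6, Z8 — 5 items.

5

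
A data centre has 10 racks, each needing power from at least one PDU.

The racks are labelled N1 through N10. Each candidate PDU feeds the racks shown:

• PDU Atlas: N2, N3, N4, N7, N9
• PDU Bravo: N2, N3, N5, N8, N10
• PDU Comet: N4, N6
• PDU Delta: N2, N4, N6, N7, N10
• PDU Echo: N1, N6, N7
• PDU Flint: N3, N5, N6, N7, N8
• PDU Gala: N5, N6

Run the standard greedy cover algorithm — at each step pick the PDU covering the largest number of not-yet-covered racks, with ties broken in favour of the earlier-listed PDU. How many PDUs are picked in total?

Greedy: pick Atlas (covers 5 new) → pick Bravo (covers 3 new) → pick Echo (covers 2 new). Total picks: 3.

3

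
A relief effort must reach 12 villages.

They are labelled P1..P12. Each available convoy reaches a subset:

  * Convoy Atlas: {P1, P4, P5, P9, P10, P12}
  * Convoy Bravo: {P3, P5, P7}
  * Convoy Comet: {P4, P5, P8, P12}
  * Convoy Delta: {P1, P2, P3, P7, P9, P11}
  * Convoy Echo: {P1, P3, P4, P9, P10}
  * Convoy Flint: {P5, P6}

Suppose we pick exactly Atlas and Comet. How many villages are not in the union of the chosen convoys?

Union of Atlas, Comet = {P1, P4, P5, P8, P9, P10, P12}.
Not covered: P2, P3, P6, P7, P11 — 5 villages.

5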